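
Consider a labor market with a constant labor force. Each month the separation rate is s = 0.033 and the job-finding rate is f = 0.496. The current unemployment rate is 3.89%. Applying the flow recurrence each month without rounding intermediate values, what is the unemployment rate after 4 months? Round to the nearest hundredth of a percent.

With a fixed labor force, u_{t+1} = u_t + s·(1−u_t) − f·u_t = u_t·(1−s−f) + s.
Here 1−s−f = 0.471 and s = 0.033.
u_1 = 0.038900 × 0.471 + 0.033 = 0.051322.
u_2 = 0.051322 × 0.471 + 0.033 = 0.057173.
u_3 = 0.057173 × 0.471 + 0.033 = 0.059928.
u_4 = 0.059928 × 0.471 + 0.033 = 0.061226.

Unemployment rate after four months ≈ 6.12%.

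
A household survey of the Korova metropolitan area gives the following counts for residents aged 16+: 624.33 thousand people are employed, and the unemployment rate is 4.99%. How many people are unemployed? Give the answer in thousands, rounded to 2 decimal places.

Let U be the number unemployed. The labor force is E + U, and U/(E+U) = 0.0499.
So U = 0.0499 × 624.33 / (1 − 0.0499) = 31.1541 / 0.9501 ≈ 32.79 thousand.

About 32.79 thousand are unemployed.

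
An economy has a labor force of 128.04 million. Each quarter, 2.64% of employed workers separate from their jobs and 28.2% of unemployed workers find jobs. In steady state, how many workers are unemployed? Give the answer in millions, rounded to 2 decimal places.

Steady-state unemployment rate u* = s/(s+f) = 2.64/(2.64+28.2) = 0.085603.
Unemployed = u* × labor force = 0.085603 × 128.04 ≈ 10.96 million.

About 10.96 million are unemployed in steady state.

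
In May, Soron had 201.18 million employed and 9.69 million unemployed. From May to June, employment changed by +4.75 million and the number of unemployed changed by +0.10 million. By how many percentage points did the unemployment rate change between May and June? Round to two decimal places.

May: labor force = 201.18 + 9.69 = 210.87; u = 9.69/210.87 = 4.60%.
June: labor force = 205.93 + 9.79 = 215.72; u = 9.79/215.72 = 4.54%.
Change = 4.54% − 4.60% = −0.06 pp.

The unemployment rate changed by −0.06 percentage points.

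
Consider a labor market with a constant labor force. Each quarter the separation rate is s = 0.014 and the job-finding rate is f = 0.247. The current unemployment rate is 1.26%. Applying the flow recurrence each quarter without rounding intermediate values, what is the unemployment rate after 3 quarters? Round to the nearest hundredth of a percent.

With a fixed labor force, u_{t+1} = u_t + s·(1−u_t) − f·u_t = u_t·(1−s−f) + s.
Here 1−s−f = 0.739 and s = 0.014.
u_1 = 0.012600 × 0.739 + 0.014 = 0.023311.
u_2 = 0.023311 × 0.739 + 0.014 = 0.031227.
u_3 = 0.031227 × 0.739 + 0.014 = 0.037077.

Unemployment rate after three quarters ≈ 3.71%.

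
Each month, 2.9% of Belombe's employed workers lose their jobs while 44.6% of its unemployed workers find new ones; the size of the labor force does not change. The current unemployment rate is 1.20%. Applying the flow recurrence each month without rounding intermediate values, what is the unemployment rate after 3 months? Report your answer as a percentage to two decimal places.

With a fixed labor force, u_{t+1} = u_t + s·(1−u_t) − f·u_t = u_t·(1−s−f) + s.
Here 1−s−f = 0.525 and s = 0.029.
u_1 = 0.012000 × 0.525 + 0.029 = 0.035300.
u_2 = 0.035300 × 0.525 + 0.029 = 0.047533.
u_3 = 0.047533 × 0.525 + 0.029 = 0.053955.

Unemployment rate after three months ≈ 5.40%.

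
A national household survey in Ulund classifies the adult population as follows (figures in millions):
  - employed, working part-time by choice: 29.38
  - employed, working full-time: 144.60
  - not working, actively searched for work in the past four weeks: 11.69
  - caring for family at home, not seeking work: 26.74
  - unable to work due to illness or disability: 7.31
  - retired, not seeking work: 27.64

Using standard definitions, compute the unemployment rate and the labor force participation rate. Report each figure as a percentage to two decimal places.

Unemployment rate ≈ 6.30%; labor force participation rate ≈ 75.06%.

Employed = 29.38 + 144.60 = 173.98 million.
Unemployed = 11.69 million.
Labor force = 173.98 + 11.69 = 185.67 million.
Not in labor force = 26.74 + 7.31 + 27.64 = 61.69 million (those not working and not actively searching are outside the labor force).
Civilian working-age population = 185.67 + 61.69 = 247.36 million.
Unemployment rate = 11.69 / 185.67 = 6.30%.
Labor force participation rate = 185.67 / 247.36 = 75.06%.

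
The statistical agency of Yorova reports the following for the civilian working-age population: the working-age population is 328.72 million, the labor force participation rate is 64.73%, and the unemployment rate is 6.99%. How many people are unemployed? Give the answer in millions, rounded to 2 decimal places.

Labor force = 0.6473 × 328.72 = 212.78 million.
Unemployed = 0.0699 × 212.78 ≈ 14.87 million.

About 14.87 million are unemployed.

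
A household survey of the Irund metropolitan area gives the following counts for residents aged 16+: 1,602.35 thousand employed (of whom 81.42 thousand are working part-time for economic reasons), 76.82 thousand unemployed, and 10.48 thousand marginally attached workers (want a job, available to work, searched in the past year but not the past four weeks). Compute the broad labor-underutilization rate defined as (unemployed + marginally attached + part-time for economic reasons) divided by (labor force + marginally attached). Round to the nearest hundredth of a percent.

Broad underutilization rate ≈ 9.99%.

Labor force = 1,602.35 + 76.82 = 1,679.17 thousand.
Numerator = 76.82 + 10.48 + 81.42 = 168.72 thousand.
Denominator = 1,679.17 + 10.48 = 1,689.65 thousand.
Broad rate = 168.72 / 1,689.65 = 9.99%.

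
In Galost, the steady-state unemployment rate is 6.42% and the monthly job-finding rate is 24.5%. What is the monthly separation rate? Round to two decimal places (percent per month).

From u* = s/(s+f): s = u·f/(1−u).
s = 0.0642 × 24.5 / (1 − 0.0642) = 1.5729 / 0.9358 ≈ 1.68% per month.

Separation rate ≈ 1.68% per month.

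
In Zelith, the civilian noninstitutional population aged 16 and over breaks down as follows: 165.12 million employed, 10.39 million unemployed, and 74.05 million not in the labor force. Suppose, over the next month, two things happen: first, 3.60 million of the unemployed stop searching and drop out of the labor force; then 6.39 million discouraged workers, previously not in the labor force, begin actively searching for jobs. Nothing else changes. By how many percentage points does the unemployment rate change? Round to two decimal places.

The unemployment rate changes by +1.47 percentage points.

Initially, labor force = 165.12 + 10.39 = 175.51 million, so u = 10.39/175.51 = 5.92%.
After the first change, unemployed and labor force both fall by 3.60 → E = 165.12, U = 6.79, labor force = 171.91 million.
After the second change, unemployed and labor force both rise by 6.39 → E = 165.12, U = 13.18, labor force = 178.30 million.
New unemployment rate = 13.18 / 178.30 = 7.39%.
Change = 7.39% − 5.92% = +1.47 percentage points.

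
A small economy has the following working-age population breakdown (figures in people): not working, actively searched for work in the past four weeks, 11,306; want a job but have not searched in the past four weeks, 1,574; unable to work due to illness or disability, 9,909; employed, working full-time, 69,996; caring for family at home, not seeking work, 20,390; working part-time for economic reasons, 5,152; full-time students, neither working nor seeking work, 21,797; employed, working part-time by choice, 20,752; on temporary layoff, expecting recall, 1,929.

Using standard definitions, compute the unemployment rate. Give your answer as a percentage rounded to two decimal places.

Employed = 69,996 + 5,152 + 20,752 = 95,900 (anyone who worked, including part-time for economic reasons, counts as employed).
Unemployed = 11,306 + 1,929 = 13,235 (jobless and actively searching, or on temporary layoff).
Labor force = 95,900 + 13,235 = 109,135.
Unemployment rate = 13,235 / 109,135 = 12.13%.

Unemployment rate ≈ 12.13%.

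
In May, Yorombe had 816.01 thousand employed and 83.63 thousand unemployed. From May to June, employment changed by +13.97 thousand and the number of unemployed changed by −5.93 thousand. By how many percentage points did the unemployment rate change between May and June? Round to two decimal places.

May: labor force = 816.01 + 83.63 = 899.64; u = 83.63/899.64 = 9.30%.
June: labor force = 829.98 + 77.70 = 907.68; u = 77.70/907.68 = 8.56%.
Change = 8.56% − 9.30% = −0.74 pp.

The unemployment rate changed by −0.74 percentage points.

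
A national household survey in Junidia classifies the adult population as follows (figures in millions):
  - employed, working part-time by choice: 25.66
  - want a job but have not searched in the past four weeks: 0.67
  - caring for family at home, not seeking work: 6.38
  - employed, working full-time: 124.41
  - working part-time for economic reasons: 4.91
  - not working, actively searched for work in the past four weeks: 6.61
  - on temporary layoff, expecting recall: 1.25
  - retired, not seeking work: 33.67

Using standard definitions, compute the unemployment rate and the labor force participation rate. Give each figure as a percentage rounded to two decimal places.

Unemployment rate ≈ 4.83%; labor force participation rate ≈ 80.00%.

Employed = 25.66 + 124.41 + 4.91 = 154.98 million (anyone who worked, including part-time for economic reasons, counts as employed).
Unemployed = 6.61 + 1.25 = 7.86 million (jobless and actively searching, or on temporary layoff).
Labor force = 154.98 + 7.86 = 162.84 million.
Not in labor force = 0.67 + 6.38 + 33.67 = 40.72 million (those not working and not actively searching are outside the labor force — including those who want a job but have given up searching).
Civilian working-age population = 162.84 + 40.72 = 203.56 million.
Unemployment rate = 7.86 / 162.84 = 4.83%.
Labor force participation rate = 162.84 / 203.56 = 80.00%.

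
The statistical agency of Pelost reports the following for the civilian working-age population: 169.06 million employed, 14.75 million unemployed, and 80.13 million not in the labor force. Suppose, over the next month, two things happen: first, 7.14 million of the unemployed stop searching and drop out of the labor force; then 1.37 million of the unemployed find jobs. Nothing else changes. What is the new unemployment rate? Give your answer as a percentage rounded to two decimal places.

New unemployment rate ≈ 3.53%.

Initially, labor force = 169.06 + 14.75 = 183.81 million, so u = 14.75/183.81 = 8.02%.
After the first change, unemployed and labor force both fall by 7.14 → E = 169.06, U = 7.61, labor force = 176.67 million.
After the second change, unemployed falls and employed rises by 1.37; labor force unchanged → E = 170.43, U = 6.24, labor force = 176.67 million.
New unemployment rate = 6.24 / 176.67 = 3.53%.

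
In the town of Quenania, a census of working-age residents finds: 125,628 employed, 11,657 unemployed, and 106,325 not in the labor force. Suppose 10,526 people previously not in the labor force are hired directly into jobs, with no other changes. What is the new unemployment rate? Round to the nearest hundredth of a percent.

New unemployment rate ≈ 7.89%.

Initially, labor force = 125,628 + 11,657 = 137,285, so u = 11,657/137,285 = 8.49%.
After the change, employed and labor force both rise by 10,526; unemployed unchanged → E = 136,154, U = 11,657, labor force = 147,811.
New unemployment rate = 11,657 / 147,811 = 7.89%.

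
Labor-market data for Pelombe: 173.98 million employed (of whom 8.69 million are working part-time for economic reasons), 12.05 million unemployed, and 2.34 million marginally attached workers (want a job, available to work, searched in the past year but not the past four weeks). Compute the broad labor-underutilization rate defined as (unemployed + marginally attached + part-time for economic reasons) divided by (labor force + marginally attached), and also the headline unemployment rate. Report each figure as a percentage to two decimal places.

Broad underutilization rate ≈ 12.25%; headline unemployment rate ≈ 6.48%.

Labor force = 173.98 + 12.05 = 186.03 million.
Numerator = 12.05 + 2.34 + 8.69 = 23.08 million.
Denominator = 186.03 + 2.34 = 188.37 million.
Broad rate = 23.08 / 188.37 = 12.25%.
Headline unemployment rate = 12.05 / 186.03 = 6.48%.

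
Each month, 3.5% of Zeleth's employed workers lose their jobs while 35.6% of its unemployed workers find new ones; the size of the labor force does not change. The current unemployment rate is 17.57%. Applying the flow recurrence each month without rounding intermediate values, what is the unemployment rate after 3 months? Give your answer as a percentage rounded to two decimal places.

Unemployment rate after three months ≈ 10.90%.

With a fixed labor force, u_{t+1} = u_t + s·(1−u_t) − f·u_t = u_t·(1−s−f) + s.
Here 1−s−f = 0.609 and s = 0.035.
u_1 = 0.175700 × 0.609 + 0.035 = 0.142001.
u_2 = 0.142001 × 0.609 + 0.035 = 0.121479.
u_3 = 0.121479 × 0.609 + 0.035 = 0.108981.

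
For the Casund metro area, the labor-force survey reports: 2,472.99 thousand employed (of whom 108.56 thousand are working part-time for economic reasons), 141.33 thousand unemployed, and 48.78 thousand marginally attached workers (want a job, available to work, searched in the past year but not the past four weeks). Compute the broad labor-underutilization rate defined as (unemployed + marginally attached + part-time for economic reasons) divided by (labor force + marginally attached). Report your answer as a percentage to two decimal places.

Labor force = 2,472.99 + 141.33 = 2,614.32 thousand.
Numerator = 141.33 + 48.78 + 108.56 = 298.67 thousand.
Denominator = 2,614.32 + 48.78 = 2,663.10 thousand.
Broad rate = 298.67 / 2,663.10 = 11.22%.

Broad underutilization rate ≈ 11.22%.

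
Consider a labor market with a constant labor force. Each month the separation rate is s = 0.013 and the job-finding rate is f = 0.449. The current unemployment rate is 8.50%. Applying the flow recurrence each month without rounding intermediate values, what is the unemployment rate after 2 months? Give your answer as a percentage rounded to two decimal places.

With a fixed labor force, u_{t+1} = u_t + s·(1−u_t) − f·u_t = u_t·(1−s−f) + s.
Here 1−s−f = 0.538 and s = 0.013.
u_1 = 0.085000 × 0.538 + 0.013 = 0.058730.
u_2 = 0.058730 × 0.538 + 0.013 = 0.044597.

Unemployment rate after two months ≈ 4.46%.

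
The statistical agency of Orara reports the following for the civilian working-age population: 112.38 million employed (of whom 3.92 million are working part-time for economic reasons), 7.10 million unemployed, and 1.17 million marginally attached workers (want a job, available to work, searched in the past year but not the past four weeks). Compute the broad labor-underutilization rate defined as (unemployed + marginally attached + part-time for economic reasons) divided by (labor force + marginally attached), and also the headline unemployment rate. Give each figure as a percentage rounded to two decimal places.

Labor force = 112.38 + 7.10 = 119.48 million.
Numerator = 7.10 + 1.17 + 3.92 = 12.19 million.
Denominator = 119.48 + 1.17 = 120.65 million.
Broad rate = 12.19 / 120.65 = 10.10%.
Headline unemployment rate = 7.10 / 119.48 = 5.94%.

Broad underutilization rate ≈ 10.10%; headline unemployment rate ≈ 5.94%.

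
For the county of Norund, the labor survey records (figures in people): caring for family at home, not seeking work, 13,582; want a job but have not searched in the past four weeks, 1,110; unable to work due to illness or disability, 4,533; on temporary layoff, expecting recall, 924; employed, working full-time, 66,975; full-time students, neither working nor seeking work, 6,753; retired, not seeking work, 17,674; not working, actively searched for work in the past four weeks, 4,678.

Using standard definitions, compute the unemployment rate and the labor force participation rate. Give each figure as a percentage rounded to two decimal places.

Unemployment rate ≈ 7.72%; labor force participation rate ≈ 62.44%.

Employed = 66,975.
Unemployed = 924 + 4,678 = 5,602 (jobless and actively searching, or on temporary layoff).
Labor force = 66,975 + 5,602 = 72,577.
Not in labor force = 13,582 + 1,110 + 4,533 + 6,753 + 17,674 = 43,652 (those not working and not actively searching are outside the labor force — including those who want a job but have given up searching).
Civilian working-age population = 72,577 + 43,652 = 116,229.
Unemployment rate = 5,602 / 72,577 = 7.72%.
Labor force participation rate = 72,577 / 116,229 = 62.44%.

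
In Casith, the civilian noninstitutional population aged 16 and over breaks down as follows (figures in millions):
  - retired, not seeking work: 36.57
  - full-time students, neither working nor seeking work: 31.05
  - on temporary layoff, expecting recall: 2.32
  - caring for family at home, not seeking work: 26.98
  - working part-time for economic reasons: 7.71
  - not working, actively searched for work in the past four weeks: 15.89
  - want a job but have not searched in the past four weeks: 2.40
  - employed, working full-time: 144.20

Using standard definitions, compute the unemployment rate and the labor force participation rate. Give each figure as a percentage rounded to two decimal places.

Employed = 7.71 + 144.20 = 151.91 million (anyone who worked, including part-time for economic reasons, counts as employed).
Unemployed = 2.32 + 15.89 = 18.21 million (jobless and actively searching, or on temporary layoff).
Labor force = 151.91 + 18.21 = 170.12 million.
Not in labor force = 36.57 + 31.05 + 26.98 + 2.40 = 97.00 million (those not working and not actively searching are outside the labor force — including those who want a job but have given up searching).
Civilian working-age population = 170.12 + 97.00 = 267.12 million.
Unemployment rate = 18.21 / 170.12 = 10.70%.
Labor force participation rate = 170.12 / 267.12 = 63.69%.

Unemployment rate ≈ 10.70%; labor force participation rate ≈ 63.69%.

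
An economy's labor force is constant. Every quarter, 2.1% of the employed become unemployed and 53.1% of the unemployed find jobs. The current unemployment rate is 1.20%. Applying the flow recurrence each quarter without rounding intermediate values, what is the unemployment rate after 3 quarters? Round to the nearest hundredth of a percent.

With a fixed labor force, u_{t+1} = u_t + s·(1−u_t) − f·u_t = u_t·(1−s−f) + s.
Here 1−s−f = 0.448 and s = 0.021.
u_1 = 0.012000 × 0.448 + 0.021 = 0.026376.
u_2 = 0.026376 × 0.448 + 0.021 = 0.032816.
u_3 = 0.032816 × 0.448 + 0.021 = 0.035702.

Unemployment rate after three quarters ≈ 3.57%.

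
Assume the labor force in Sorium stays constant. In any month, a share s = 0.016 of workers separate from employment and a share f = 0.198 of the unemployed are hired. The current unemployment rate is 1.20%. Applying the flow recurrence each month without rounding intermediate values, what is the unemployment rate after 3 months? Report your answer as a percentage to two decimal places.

Unemployment rate after three months ≈ 4.43%.

With a fixed labor force, u_{t+1} = u_t + s·(1−u_t) − f·u_t = u_t·(1−s−f) + s.
Here 1−s−f = 0.786 and s = 0.016.
u_1 = 0.012000 × 0.786 + 0.016 = 0.025432.
u_2 = 0.025432 × 0.786 + 0.016 = 0.035990.
u_3 = 0.035990 × 0.786 + 0.016 = 0.044288.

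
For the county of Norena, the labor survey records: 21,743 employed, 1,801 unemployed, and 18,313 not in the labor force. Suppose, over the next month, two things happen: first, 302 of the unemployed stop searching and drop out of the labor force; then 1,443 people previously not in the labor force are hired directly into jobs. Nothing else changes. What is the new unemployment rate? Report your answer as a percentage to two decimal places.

Initially, labor force = 21,743 + 1,801 = 23,544, so u = 1,801/23,544 = 7.65%.
After the first change, unemployed and labor force both fall by 302 → E = 21,743, U = 1,499, labor force = 23,242.
After the second change, employed and labor force both rise by 1,443; unemployed unchanged → E = 23,186, U = 1,499, labor force = 24,685.
New unemployment rate = 1,499 / 24,685 = 6.07%.

New unemployment rate ≈ 6.07%.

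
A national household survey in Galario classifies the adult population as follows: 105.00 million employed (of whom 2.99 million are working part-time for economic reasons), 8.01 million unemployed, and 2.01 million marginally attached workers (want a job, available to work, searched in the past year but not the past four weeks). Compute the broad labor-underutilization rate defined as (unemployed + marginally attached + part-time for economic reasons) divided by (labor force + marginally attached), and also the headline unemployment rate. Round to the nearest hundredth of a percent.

Labor force = 105.00 + 8.01 = 113.01 million.
Numerator = 8.01 + 2.01 + 2.99 = 13.01 million.
Denominator = 113.01 + 2.01 = 115.02 million.
Broad rate = 13.01 / 115.02 = 11.31%.
Headline unemployment rate = 8.01 / 113.01 = 7.09%.

Broad underutilization rate ≈ 11.31%; headline unemployment rate ≈ 7.09%.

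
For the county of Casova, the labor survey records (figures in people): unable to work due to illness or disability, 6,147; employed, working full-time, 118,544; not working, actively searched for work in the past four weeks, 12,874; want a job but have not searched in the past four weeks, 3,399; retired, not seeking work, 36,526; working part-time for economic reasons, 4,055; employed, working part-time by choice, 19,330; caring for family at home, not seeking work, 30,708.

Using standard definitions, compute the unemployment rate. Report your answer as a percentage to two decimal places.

Employed = 118,544 + 4,055 + 19,330 = 141,929 (anyone who worked, including part-time for economic reasons, counts as employed).
Unemployed = 12,874.
Labor force = 141,929 + 12,874 = 154,803.
Unemployment rate = 12,874 / 154,803 = 8.32%.

Unemployment rate ≈ 8.32%.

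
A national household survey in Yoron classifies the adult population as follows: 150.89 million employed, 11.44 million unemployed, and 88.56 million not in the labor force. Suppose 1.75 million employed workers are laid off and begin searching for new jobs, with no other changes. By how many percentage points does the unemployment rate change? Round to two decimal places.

The unemployment rate changes by +1.08 percentage points.

Initially, labor force = 150.89 + 11.44 = 162.33 million, so u = 11.44/162.33 = 7.05%.
After the change, employed falls and unemployed rises by 1.75; labor force unchanged → E = 149.14, U = 13.19, labor force = 162.33 million.
New unemployment rate = 13.19 / 162.33 = 8.13%.
Change = 8.13% − 7.05% = +1.08 percentage points.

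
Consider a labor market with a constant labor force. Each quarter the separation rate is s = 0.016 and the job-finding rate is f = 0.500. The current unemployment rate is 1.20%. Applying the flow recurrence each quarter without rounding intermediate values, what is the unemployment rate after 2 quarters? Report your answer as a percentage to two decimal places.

With a fixed labor force, u_{t+1} = u_t + s·(1−u_t) − f·u_t = u_t·(1−s−f) + s.
Here 1−s−f = 0.484 and s = 0.016.
u_1 = 0.012000 × 0.484 + 0.016 = 0.021808.
u_2 = 0.021808 × 0.484 + 0.016 = 0.026555.

Unemployment rate after two quarters ≈ 2.66%.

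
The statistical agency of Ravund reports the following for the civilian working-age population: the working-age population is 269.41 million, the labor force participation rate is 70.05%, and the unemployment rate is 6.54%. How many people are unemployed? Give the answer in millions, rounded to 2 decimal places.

About 12.34 million are unemployed.

Labor force = 0.7005 × 269.41 = 188.72 million.
Unemployed = 0.0654 × 188.72 ≈ 12.34 million.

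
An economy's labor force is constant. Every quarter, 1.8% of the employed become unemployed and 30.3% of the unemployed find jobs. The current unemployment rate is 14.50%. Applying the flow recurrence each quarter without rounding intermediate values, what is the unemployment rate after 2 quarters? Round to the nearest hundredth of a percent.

With a fixed labor force, u_{t+1} = u_t + s·(1−u_t) − f·u_t = u_t·(1−s−f) + s.
Here 1−s−f = 0.679 and s = 0.018.
u_1 = 0.145000 × 0.679 + 0.018 = 0.116455.
u_2 = 0.116455 × 0.679 + 0.018 = 0.097073.

Unemployment rate after two quarters ≈ 9.71%.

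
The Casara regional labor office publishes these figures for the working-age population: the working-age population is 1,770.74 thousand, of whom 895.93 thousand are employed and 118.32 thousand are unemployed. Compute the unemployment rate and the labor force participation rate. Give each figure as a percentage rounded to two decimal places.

Labor force = employed + unemployed = 895.93 + 118.32 = 1,014.25 thousand.
Unemployment rate = 118.32 / 1,014.25 = 11.67%.
Labor force participation rate = 1,014.25 / 1,770.74 = 57.28%.

Unemployment rate ≈ 11.67%; labor force participation rate ≈ 57.28%.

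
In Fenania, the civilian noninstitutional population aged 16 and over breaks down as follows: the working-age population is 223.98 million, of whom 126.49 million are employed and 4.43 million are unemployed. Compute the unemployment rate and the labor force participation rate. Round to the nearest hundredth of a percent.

Labor force = employed + unemployed = 126.49 + 4.43 = 130.92 million.
Unemployment rate = 4.43 / 130.92 = 3.38%.
Labor force participation rate = 130.92 / 223.98 = 58.45%.

Unemployment rate ≈ 3.38%; labor force participation rate ≈ 58.45%.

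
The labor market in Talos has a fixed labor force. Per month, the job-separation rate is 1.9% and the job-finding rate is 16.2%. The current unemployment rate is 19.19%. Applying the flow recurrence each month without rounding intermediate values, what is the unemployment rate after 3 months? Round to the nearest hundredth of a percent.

Unemployment rate after three months ≈ 15.27%.

With a fixed labor force, u_{t+1} = u_t + s·(1−u_t) − f·u_t = u_t·(1−s−f) + s.
Here 1−s−f = 0.819 and s = 0.019.
u_1 = 0.191900 × 0.819 + 0.019 = 0.176166.
u_2 = 0.176166 × 0.819 + 0.019 = 0.163280.
u_3 = 0.163280 × 0.819 + 0.019 = 0.152726.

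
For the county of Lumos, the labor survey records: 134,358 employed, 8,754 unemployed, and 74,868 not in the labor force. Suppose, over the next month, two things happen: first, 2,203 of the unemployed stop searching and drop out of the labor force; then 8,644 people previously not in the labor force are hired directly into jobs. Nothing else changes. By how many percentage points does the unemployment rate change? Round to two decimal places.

Initially, labor force = 134,358 + 8,754 = 143,112, so u = 8,754/143,112 = 6.12%.
After the first change, unemployed and labor force both fall by 2,203 → E = 134,358, U = 6,551, labor force = 140,909.
After the second change, employed and labor force both rise by 8,644; unemployed unchanged → E = 143,002, U = 6,551, labor force = 149,553.
New unemployment rate = 6,551 / 149,553 = 4.38%.
Change = 4.38% − 6.12% = −1.74 percentage points.

The unemployment rate changes by −1.74 percentage points.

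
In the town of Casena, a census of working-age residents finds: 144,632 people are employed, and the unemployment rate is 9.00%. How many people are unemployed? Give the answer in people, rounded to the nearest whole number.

Let U be the number unemployed. The labor force is E + U, and U/(E+U) = 0.0900.
So U = 0.0900 × 144,632 / (1 − 0.0900) = 13016.88 / 0.9100 ≈ 14,304.

About 14,304 are unemployed.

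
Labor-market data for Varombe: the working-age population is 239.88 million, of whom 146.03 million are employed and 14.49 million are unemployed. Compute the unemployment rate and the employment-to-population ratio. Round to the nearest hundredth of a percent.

Unemployment rate ≈ 9.03%; employment-population ratio ≈ 60.88%.

Labor force = employed + unemployed = 146.03 + 14.49 = 160.52 million.
Unemployment rate = 14.49 / 160.52 = 9.03%.
Employment-population ratio = 146.03 / 239.88 = 60.88%.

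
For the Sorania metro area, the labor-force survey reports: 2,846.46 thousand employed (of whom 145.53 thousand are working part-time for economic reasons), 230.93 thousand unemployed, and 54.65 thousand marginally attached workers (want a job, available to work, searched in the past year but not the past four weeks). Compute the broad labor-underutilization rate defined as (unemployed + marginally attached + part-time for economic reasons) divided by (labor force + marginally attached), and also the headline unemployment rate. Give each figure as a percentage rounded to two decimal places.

Labor force = 2,846.46 + 230.93 = 3,077.39 thousand.
Numerator = 230.93 + 54.65 + 145.53 = 431.11 thousand.
Denominator = 3,077.39 + 54.65 = 3,132.04 thousand.
Broad rate = 431.11 / 3,132.04 = 13.76%.
Headline unemployment rate = 230.93 / 3,077.39 = 7.50%.

Broad underutilization rate ≈ 13.76%; headline unemployment rate ≈ 7.50%.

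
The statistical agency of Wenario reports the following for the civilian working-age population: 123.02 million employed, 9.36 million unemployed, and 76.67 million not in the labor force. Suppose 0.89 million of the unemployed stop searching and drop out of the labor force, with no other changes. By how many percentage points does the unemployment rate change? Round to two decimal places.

Initially, labor force = 123.02 + 9.36 = 132.38 million, so u = 9.36/132.38 = 7.07%.
After the change, unemployed and labor force both fall by 0.89 → E = 123.02, U = 8.47, labor force = 131.49 million.
New unemployment rate = 8.47 / 131.49 = 6.44%.
Change = 6.44% − 7.07% = −0.63 percentage points.

The unemployment rate changes by −0.63 percentage points.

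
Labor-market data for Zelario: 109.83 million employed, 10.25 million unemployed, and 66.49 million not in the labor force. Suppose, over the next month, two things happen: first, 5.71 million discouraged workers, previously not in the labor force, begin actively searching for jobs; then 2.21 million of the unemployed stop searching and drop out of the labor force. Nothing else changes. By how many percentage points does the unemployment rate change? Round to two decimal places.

The unemployment rate changes by +2.59 percentage points.

Initially, labor force = 109.83 + 10.25 = 120.08 million, so u = 10.25/120.08 = 8.54%.
After the first change, unemployed and labor force both rise by 5.71 → E = 109.83, U = 15.96, labor force = 125.79 million.
After the second change, unemployed and labor force both fall by 2.21 → E = 109.83, U = 13.75, labor force = 123.58 million.
New unemployment rate = 13.75 / 123.58 = 11.13%.
Change = 11.13% − 8.54% = +2.59 percentage points.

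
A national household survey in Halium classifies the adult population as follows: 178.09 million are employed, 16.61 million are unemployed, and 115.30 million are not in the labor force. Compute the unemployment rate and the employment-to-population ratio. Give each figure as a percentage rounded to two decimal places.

Labor force = employed + unemployed = 178.09 + 16.61 = 194.70 million.
Working-age population = 194.70 + 115.30 = 310.00 million.
Unemployment rate = 16.61 / 194.70 = 8.53%.
Employment-population ratio = 178.09 / 310.00 = 57.45%.

Unemployment rate ≈ 8.53%; employment-population ratio ≈ 57.45%.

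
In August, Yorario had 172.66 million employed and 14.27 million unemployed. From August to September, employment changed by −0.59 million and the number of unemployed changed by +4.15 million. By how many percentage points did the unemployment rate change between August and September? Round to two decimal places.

August: labor force = 172.66 + 14.27 = 186.93; u = 14.27/186.93 = 7.63%.
September: labor force = 172.07 + 18.42 = 190.49; u = 18.42/190.49 = 9.67%.
Change = 9.67% − 7.63% = +2.04 pp.

The unemployment rate changed by +2.04 percentage points.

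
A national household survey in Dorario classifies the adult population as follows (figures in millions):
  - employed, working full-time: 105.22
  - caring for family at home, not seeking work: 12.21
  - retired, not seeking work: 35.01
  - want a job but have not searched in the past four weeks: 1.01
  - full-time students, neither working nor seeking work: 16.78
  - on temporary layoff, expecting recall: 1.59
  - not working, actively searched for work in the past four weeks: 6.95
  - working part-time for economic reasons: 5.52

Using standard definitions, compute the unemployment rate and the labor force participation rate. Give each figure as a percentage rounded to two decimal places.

Employed = 105.22 + 5.52 = 110.74 million (anyone who worked, including part-time for economic reasons, counts as employed).
Unemployed = 1.59 + 6.95 = 8.54 million (jobless and actively searching, or on temporary layoff).
Labor force = 110.74 + 8.54 = 119.28 million.
Not in labor force = 12.21 + 35.01 + 1.01 + 16.78 = 65.01 million (those not working and not actively searching are outside the labor force — including those who want a job but have given up searching).
Civilian working-age population = 119.28 + 65.01 = 184.29 million.
Unemployment rate = 8.54 / 119.28 = 7.16%.
Labor force participation rate = 119.28 / 184.29 = 64.72%.

Unemployment rate ≈ 7.16%; labor force participation rate ≈ 64.72%.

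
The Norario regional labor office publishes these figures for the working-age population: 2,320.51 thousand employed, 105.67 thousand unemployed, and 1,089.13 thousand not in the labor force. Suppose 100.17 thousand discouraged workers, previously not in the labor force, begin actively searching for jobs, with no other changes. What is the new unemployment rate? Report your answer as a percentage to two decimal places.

New unemployment rate ≈ 8.15%.

Initially, labor force = 2,320.51 + 105.67 = 2,426.18 thousand, so u = 105.67/2,426.18 = 4.36%.
After the change, unemployed and labor force both rise by 100.17 → E = 2,320.51, U = 205.84, labor force = 2,526.35 thousand.
New unemployment rate = 205.84 / 2,526.35 = 8.15%.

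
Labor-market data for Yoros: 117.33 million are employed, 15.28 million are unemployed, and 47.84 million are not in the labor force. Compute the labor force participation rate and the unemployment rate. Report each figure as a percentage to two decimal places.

Labor force = employed + unemployed = 117.33 + 15.28 = 132.61 million.
Working-age population = 132.61 + 47.84 = 180.45 million.
Unemployment rate = 15.28 / 132.61 = 11.52%.
Labor force participation rate = 132.61 / 180.45 = 73.49%.

Labor force participation rate ≈ 73.49%; unemployment rate ≈ 11.52%.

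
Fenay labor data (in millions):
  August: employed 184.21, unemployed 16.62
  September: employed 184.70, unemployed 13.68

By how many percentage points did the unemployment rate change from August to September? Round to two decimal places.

August: labor force = 184.21 + 16.62 = 200.83; u = 16.62/200.83 = 8.28%.
September: labor force = 184.70 + 13.68 = 198.38; u = 13.68/198.38 = 6.90%.
Change = 6.90% − 8.28% = −1.38 pp.

The unemployment rate changed by −1.38 percentage points.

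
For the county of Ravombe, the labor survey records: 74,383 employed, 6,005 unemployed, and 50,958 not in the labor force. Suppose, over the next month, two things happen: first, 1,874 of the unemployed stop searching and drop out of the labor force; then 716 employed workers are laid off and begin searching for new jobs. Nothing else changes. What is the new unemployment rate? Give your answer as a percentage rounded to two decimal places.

Initially, labor force = 74,383 + 6,005 = 80,388, so u = 6,005/80,388 = 7.47%.
After the first change, unemployed and labor force both fall by 1,874 → E = 74,383, U = 4,131, labor force = 78,514.
After the second change, employed falls and unemployed rises by 716; labor force unchanged → E = 73,667, U = 4,847, labor force = 78,514.
New unemployment rate = 4,847 / 78,514 = 6.17%.

New unemployment rate ≈ 6.17%.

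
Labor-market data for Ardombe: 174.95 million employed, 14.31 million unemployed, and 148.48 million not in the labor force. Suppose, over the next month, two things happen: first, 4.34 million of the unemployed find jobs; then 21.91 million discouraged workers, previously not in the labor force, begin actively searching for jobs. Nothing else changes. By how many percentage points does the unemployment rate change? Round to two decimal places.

The unemployment rate changes by +7.54 percentage points.

Initially, labor force = 174.95 + 14.31 = 189.26 million, so u = 14.31/189.26 = 7.56%.
After the first change, unemployed falls and employed rises by 4.34; labor force unchanged → E = 179.29, U = 9.97, labor force = 189.26 million.
After the second change, unemployed and labor force both rise by 21.91 → E = 179.29, U = 31.88, labor force = 211.17 million.
New unemployment rate = 31.88 / 211.17 = 15.10%.
Change = 15.10% − 7.56% = +7.54 percentage points.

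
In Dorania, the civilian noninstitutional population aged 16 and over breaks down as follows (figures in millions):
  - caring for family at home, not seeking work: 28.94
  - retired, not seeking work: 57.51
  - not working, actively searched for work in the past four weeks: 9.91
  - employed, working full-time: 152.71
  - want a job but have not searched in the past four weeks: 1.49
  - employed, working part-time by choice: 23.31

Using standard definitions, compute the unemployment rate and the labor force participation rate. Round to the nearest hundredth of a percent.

Unemployment rate ≈ 5.33%; labor force participation rate ≈ 67.89%.

Employed = 152.71 + 23.31 = 176.02 million.
Unemployed = 9.91 million.
Labor force = 176.02 + 9.91 = 185.93 million.
Not in labor force = 28.94 + 57.51 + 1.49 = 87.94 million (those not working and not actively searching are outside the labor force — including those who want a job but have given up searching).
Civilian working-age population = 185.93 + 87.94 = 273.87 million.
Unemployment rate = 9.91 / 185.93 = 5.33%.
Labor force participation rate = 185.93 / 273.87 = 67.89%.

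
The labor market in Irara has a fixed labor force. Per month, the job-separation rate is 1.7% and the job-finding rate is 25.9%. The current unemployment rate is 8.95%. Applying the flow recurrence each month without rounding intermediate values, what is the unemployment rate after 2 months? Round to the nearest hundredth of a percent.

With a fixed labor force, u_{t+1} = u_t + s·(1−u_t) − f·u_t = u_t·(1−s−f) + s.
Here 1−s−f = 0.724 and s = 0.017.
u_1 = 0.089500 × 0.724 + 0.017 = 0.081798.
u_2 = 0.081798 × 0.724 + 0.017 = 0.076222.

Unemployment rate after two months ≈ 7.62%.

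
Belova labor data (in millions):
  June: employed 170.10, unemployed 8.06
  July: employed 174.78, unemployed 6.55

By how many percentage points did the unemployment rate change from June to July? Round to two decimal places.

The unemployment rate changed by −0.91 percentage points.

June: labor force = 170.10 + 8.06 = 178.16; u = 8.06/178.16 = 4.52%.
July: labor force = 174.78 + 6.55 = 181.33; u = 6.55/181.33 = 3.61%.
Change = 3.61% − 4.52% = −0.91 pp.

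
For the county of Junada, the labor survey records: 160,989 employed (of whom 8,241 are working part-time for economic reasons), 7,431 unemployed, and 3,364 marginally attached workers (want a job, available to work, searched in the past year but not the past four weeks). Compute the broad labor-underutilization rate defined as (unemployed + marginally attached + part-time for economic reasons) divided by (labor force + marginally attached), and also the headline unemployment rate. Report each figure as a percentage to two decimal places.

Labor force = 160,989 + 7,431 = 168,420.
Numerator = 7,431 + 3,364 + 8,241 = 19,036.
Denominator = 168,420 + 3,364 = 171,784.
Broad rate = 19,036 / 171,784 = 11.08%.
Headline unemployment rate = 7,431 / 168,420 = 4.41%.

Broad underutilization rate ≈ 11.08%; headline unemployment rate ≈ 4.41%.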